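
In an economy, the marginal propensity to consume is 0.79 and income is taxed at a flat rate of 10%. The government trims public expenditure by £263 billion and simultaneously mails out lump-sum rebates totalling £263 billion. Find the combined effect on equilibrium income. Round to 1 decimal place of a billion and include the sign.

−£191.1 billion

Expenditure multiplier = 1/(1 − c(1−t)) = 1/(1 − 0.79×0.9) = 1/0.289 ≈ 3.46.
ΔG contributes k·ΔG = (−£263 billion) / 0.289 ≈ −£910 billion.
ΔT of −£263 billion changes first-round spending by −c·ΔT = +£207.77 billion, contributing k·(−c·ΔT) = (+£207.77 billion) / 0.289 ≈ +£718.9 billion.
Net ΔY = k(ΔG − c·ΔT) = (−£55.23 billion) / 0.289 ≈ −£191.1 billion.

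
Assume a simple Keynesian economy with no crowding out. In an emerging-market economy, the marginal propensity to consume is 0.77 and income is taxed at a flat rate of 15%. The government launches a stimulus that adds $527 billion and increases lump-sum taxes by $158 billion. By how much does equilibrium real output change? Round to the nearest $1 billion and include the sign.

+$1,173 billion

Expenditure multiplier = 1/(1 − c(1−t)) = 1/(1 − 0.77×0.85) = 1/0.3455 ≈ 2.894.
ΔG contributes k·ΔG = (+$527 billion) / 0.3455 ≈ +$1,525.3 billion.
ΔT of +$158 billion changes first-round spending by −c·ΔT = −$121.66 billion, contributing k·(−c·ΔT) = (−$121.66 billion) / 0.3455 ≈ −$352.1 billion.
Net ΔY = k(ΔG − c·ΔT) = (+$405.34 billion) / 0.3455 ≈ +$1,173 billion.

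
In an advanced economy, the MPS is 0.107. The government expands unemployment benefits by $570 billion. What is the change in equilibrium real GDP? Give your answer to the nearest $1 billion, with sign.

MPC = 1 − MPS = 1 − 0.107 = 0.893.
The transfer change shifts disposable income by +$570 billion, so first-round consumption changes by c·ΔTR = 0.893 × (+$570 billion) = +$509.01 billion.
Expenditure multiplier = 1/(1 − MPC) = 1/(1 − 0.893) = 1/0.107 ≈ 9.346.
The transfer multiplier is c × k ≈ 8.346, so ΔY = k × (c·ΔTR) = (+$509.01 billion) / 0.107 ≈ +$4,757 billion.

+$4,757 billion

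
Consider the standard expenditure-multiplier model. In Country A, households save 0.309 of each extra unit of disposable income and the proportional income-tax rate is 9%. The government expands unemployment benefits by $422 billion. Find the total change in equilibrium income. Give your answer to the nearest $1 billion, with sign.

+$786 billion

MPC = 1 − MPS = 1 − 0.309 = 0.691.
The transfer change shifts disposable income by +$422 billion, so first-round consumption changes by c·ΔTR = 0.691 × (+$422 billion) = +$291.602 billion.
Expenditure multiplier = 1/(1 − c(1−t)) = 1/(1 − 0.691×0.91) = 1/0.37119 ≈ 2.694.
The transfer multiplier is c × k ≈ 1.862, so ΔY = k × (c·ΔTR) = (+$291.602 billion) / 0.37119 ≈ +$786 billion.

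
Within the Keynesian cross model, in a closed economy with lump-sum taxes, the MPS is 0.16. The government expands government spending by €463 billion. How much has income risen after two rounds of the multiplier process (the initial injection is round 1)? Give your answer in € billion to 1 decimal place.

MPC = 1 − MPS = 1 − 0.16 = 0.84.
Round 1 adds ΔG = €463 billion; each later round is MPC = 0.84 times the previous.
After 2 rounds: 463 + 388.92 = ΔG·(1 − c^2)/(1 − c) = 463 × (1 − 0.7056)/0.16 ≈ €851.9 billion.

€851.9 billion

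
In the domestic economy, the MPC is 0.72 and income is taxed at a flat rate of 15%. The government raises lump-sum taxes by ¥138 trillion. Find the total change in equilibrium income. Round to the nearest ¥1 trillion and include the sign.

−¥256 trillion

A lump-sum tax change of +¥138 trillion shifts disposable income by −¥138 trillion; first-round consumption changes by −c × ΔT = −0.72 × (+¥138 trillion) = −¥99.36 trillion.
Expenditure multiplier = 1/(1 − c(1−t)) = 1/(1 − 0.72×0.85) = 1/0.388 ≈ 2.577.
The tax multiplier is −c × k ≈ −1.856, so ΔY = k × (−c·ΔT) = (−¥99.36 trillion) / 0.388 ≈ −¥256 trillion.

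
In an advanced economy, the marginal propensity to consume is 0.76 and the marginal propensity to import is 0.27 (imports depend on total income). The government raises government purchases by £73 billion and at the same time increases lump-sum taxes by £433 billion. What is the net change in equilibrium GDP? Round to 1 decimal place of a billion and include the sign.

−£502.1 billion

Expenditure multiplier = 1/(1 − c + m) = 1/(1 − 0.76 + 0.27) = 1/0.51 ≈ 1.961.
ΔG contributes k·ΔG = (+£73 billion) / 0.51 ≈ +£143.1 billion.
ΔT of +£433 billion changes first-round spending by −c·ΔT = −£329.08 billion, contributing k·(−c·ΔT) = (−£329.08 billion) / 0.51 ≈ −£645.3 billion.
Net ΔY = k(ΔG − c·ΔT) = (−£256.08 billion) / 0.51 ≈ −£502.1 billion.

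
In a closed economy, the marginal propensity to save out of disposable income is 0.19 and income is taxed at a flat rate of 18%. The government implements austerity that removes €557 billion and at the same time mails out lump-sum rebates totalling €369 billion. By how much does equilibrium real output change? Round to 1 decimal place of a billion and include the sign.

MPC = 1 − MPS = 1 − 0.19 = 0.81.
Expenditure multiplier = 1/(1 − c(1−t)) = 1/(1 − 0.81×0.82) = 1/0.3358 ≈ 2.978.
ΔG contributes k·ΔG = (−€557 billion) / 0.3358 ≈ −€1,658.7 billion.
ΔT of −€369 billion changes first-round spending by −c·ΔT = +€298.89 billion, contributing k·(−c·ΔT) = (+€298.89 billion) / 0.3358 ≈ +€890.1 billion.
Net ΔY = k(ΔG − c·ΔT) = (−€258.11 billion) / 0.3358 ≈ −€768.6 billion.

−€768.6 billion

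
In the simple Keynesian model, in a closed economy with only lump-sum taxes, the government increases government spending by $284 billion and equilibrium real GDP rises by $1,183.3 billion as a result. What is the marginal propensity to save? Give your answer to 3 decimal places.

0.240

Implied spending multiplier k = ΔY/ΔG = 1,183.3/284 ≈ 4.1665.
Since k = 1/(1 − MPC), MPC = 1 − 1/k = 1 − ΔG/ΔY = 1 − 284/1,183.3 ≈ 0.760.
MPS = 1 − MPC = 0.240.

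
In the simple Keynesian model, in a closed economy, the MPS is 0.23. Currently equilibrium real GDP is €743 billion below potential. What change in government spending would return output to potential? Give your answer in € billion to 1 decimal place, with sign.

+€170.9 billion

MPC = 1 − MPS = 1 − 0.23 = 0.77.
Spending multiplier = 1/(1 − MPC) = 1/(1 − 0.77) = 1/0.23 ≈ 4.348.
Need ΔY = +€743 billion, so ΔG = ΔY/k = (+€743 billion) × 0.23 ≈ +€170.9 billion.
The government should increase government spending by €170.9 billion.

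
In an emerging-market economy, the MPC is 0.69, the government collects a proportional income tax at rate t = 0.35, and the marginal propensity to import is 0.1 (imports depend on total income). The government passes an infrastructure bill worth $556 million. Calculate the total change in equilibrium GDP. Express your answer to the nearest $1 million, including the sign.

Spending multiplier = 1/(1 − c(1−t) + m) = 1/(1 − 0.69×0.65 + 0.1) = 1/0.6515 ≈ 1.535.
ΔY = k × ΔG = (+$556 million) / 0.6515 ≈ +$853 million.

+$853 million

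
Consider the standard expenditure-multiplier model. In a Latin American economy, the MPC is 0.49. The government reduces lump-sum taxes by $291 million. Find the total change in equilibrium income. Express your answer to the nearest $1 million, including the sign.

+$280 million

A lump-sum tax change of −$291 million shifts disposable income by +$291 million; first-round consumption changes by −c × ΔT = −0.49 × (−$291 million) = +$142.59 million.
Expenditure multiplier = 1/(1 − MPC) = 1/(1 − 0.49) = 1/0.51 ≈ 1.961.
The tax multiplier is −c × k ≈ −0.961, so ΔY = k × (−c·ΔT) = (+$142.59 million) / 0.51 ≈ +$280 million.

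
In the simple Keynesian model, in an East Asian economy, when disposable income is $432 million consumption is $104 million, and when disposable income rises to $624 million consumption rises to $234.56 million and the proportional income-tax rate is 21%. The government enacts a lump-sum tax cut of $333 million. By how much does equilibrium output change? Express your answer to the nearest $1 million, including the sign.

+$489 million

MPC = ΔC/ΔYd = (234.56 − 104)/(624 − 432) = 130.56/192 = 0.68.
A lump-sum tax change of −$333 million shifts disposable income by +$333 million; first-round consumption changes by −c × ΔT = −0.68 × (−$333 million) = +$226.44 million.
Expenditure multiplier = 1/(1 − c(1−t)) = 1/(1 − 0.68×0.79) = 1/0.4628 ≈ 2.161.
The tax multiplier is −c × k ≈ −1.469, so ΔY = k × (−c·ΔT) = (+$226.44 million) / 0.4628 ≈ +$489 million.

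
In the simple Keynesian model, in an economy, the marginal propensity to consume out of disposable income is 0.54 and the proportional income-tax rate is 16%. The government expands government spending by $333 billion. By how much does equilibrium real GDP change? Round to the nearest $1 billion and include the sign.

+$609 billion

Government-spending multiplier = 1/(1 − c(1−t)) = 1/(1 − 0.54×0.84) = 1/0.5464 ≈ 1.83.
ΔY = k × ΔG = (+$333 billion) / 0.5464 ≈ +$609 billion.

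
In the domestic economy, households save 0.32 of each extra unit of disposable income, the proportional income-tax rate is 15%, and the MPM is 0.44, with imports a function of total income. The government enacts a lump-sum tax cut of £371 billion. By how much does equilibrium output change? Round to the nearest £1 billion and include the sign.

MPC = 1 − MPS = 1 − 0.32 = 0.68.
A lump-sum tax change of −£371 billion shifts disposable income by +£371 billion; first-round consumption changes by −c × ΔT = −0.68 × (−£371 billion) = +£252.28 billion.
Expenditure multiplier = 1/(1 − c(1−t) + m) = 1/(1 − 0.68×0.85 + 0.44) = 1/0.862 ≈ 1.16.
The tax multiplier is −c × k ≈ −0.789, so ΔY = k × (−c·ΔT) = (+£252.28 billion) / 0.862 ≈ +£293 billion.

+£293 billion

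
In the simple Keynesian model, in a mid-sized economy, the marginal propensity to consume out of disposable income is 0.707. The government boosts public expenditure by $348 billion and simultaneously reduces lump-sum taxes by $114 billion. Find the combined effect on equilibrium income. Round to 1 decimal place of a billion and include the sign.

+$1,462.8 billion

Expenditure multiplier = 1/(1 − MPC) = 1/(1 − 0.707) = 1/0.293 ≈ 3.413.
ΔG contributes k·ΔG = (+$348 billion) / 0.293 ≈ +$1,187.7 billion.
ΔT of −$114 billion changes first-round spending by −c·ΔT = +$80.598 billion, contributing k·(−c·ΔT) = (+$80.598 billion) / 0.293 ≈ +$275.1 billion.
Net ΔY = k(ΔG − c·ΔT) = (+$428.598 billion) / 0.293 ≈ +$1,462.8 billion.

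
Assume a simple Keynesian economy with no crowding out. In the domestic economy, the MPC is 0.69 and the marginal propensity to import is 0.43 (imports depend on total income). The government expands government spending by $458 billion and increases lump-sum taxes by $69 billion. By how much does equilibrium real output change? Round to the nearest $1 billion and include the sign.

Expenditure multiplier = 1/(1 − c + m) = 1/(1 − 0.69 + 0.43) = 1/0.74 ≈ 1.351.
ΔG contributes k·ΔG = (+$458 billion) / 0.74 ≈ +$618.9 billion.
ΔT of +$69 billion changes first-round spending by −c·ΔT = −$47.61 billion, contributing k·(−c·ΔT) = (−$47.61 billion) / 0.74 ≈ −$64.3 billion.
Net ΔY = k(ΔG − c·ΔT) = (+$410.39 billion) / 0.74 ≈ +$555 billion.

+$555 billion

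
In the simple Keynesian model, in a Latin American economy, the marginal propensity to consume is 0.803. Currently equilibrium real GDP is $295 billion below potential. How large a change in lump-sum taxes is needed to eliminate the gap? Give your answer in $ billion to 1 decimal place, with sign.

Spending multiplier = 1/(1 − MPC) = 1/(1 − 0.803) = 1/0.197 ≈ 5.076.
Tax multiplier = −c·k = −0.803/0.197 ≈ −4.076. Need ΔY = +$295 billion, so ΔT = ΔY/(−c·k) = −(+$295 billion) × 0.197 / 0.803 ≈ −$72.4 billion.
The government should cut lump-sum taxes by $72.4 billion.

−$72.4 billion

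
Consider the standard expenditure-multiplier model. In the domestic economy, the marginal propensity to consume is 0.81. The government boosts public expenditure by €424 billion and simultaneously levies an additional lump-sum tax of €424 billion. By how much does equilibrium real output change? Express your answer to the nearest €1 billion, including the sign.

Expenditure multiplier = 1/(1 − MPC) = 1/(1 − 0.81) = 1/0.19 ≈ 5.263.
ΔG contributes k·ΔG = (+€424 billion) / 0.19 ≈ +€2,231.6 billion.
ΔT of +€424 billion changes first-round spending by −c·ΔT = −€343.44 billion, contributing k·(−c·ΔT) = (−€343.44 billion) / 0.19 ≈ −€1,807.6 billion.
With ΔG = ΔT and no other leakages, the balanced-budget multiplier is 1, so ΔY = ΔG = +€424 billion.

+€424 billion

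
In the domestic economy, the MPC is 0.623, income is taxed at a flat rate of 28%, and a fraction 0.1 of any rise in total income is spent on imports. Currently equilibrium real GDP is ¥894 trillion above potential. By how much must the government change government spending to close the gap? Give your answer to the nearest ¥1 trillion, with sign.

−¥582 trillion

Spending multiplier = 1/(1 − c(1−t) + m) = 1/(1 − 0.623×0.72 + 0.1) = 1/0.65144 ≈ 1.535.
Need ΔY = −¥894 trillion, so ΔG = ΔY/k = (−¥894 trillion) × 0.65144 ≈ −¥582 trillion.
The government should cut government spending by ¥582 trillion.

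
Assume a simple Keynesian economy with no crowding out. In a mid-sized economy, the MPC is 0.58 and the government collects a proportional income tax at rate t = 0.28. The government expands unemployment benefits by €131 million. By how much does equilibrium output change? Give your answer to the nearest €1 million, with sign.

+€130 million

The transfer change shifts disposable income by +€131 million, so first-round consumption changes by c·ΔTR = 0.58 × (+€131 million) = +€75.98 million.
Expenditure multiplier = 1/(1 − c(1−t)) = 1/(1 − 0.58×0.72) = 1/0.5824 ≈ 1.717.
The transfer multiplier is c × k ≈ 0.996, so ΔY = k × (c·ΔTR) = (+€75.98 million) / 0.5824 ≈ +€130 million.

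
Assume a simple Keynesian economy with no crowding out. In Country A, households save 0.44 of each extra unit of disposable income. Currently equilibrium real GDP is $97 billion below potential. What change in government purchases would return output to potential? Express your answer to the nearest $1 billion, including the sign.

MPC = 1 − MPS = 1 − 0.44 = 0.56.
Spending multiplier = 1/(1 − MPC) = 1/(1 − 0.56) = 1/0.44 ≈ 2.273.
Need ΔY = +$97 billion, so ΔG = ΔY/k = (+$97 billion) × 0.44 ≈ +$43 billion.
The government should increase government purchases by $43 billion.

+$43 billion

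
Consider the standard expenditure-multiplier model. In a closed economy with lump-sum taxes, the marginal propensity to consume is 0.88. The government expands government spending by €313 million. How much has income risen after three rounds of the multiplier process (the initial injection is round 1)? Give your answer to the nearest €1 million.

€831 million

Round 1 adds ΔG = €313 million; each later round is MPC = 0.88 times the previous.
After 3 rounds: 313 + 275.44 + 242.3872 = ΔG·(1 − c^3)/(1 − c) = 313 × (1 − 0.681472)/0.12 ≈ €831 million.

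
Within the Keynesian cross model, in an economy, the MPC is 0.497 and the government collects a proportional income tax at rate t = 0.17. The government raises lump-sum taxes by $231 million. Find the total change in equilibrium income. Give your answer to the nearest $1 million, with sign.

A lump-sum tax change of +$231 million shifts disposable income by −$231 million; first-round consumption changes by −c × ΔT = −0.497 × (+$231 million) = −$114.807 million.
Expenditure multiplier = 1/(1 − c(1−t)) = 1/(1 − 0.497×0.83) = 1/0.58749 ≈ 1.702.
The tax multiplier is −c × k ≈ −0.846, so ΔY = k × (−c·ΔT) = (−$114.807 million) / 0.58749 ≈ −$195 million.

−$195 million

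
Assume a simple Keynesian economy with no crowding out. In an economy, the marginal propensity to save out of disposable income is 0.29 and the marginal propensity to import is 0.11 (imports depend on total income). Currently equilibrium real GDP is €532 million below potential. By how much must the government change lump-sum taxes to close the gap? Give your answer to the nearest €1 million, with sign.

−€300 million

MPC = 1 − MPS = 1 − 0.29 = 0.71.
Spending multiplier = 1/(1 − c + m) = 1/(1 − 0.71 + 0.11) = 1/0.4 = 2.5.
Tax multiplier = −c·k = −0.71/0.4 = −1.775. Need ΔY = +€532 million, so ΔT = ΔY/(−c·k) = −(+€532 million) × 0.4 / 0.71 ≈ −€300 million.
The government should cut lump-sum taxes by €300 million.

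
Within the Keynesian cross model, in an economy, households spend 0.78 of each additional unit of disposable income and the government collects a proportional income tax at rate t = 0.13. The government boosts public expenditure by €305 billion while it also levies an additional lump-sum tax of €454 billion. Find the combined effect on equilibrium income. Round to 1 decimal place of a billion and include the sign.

−€152.8 billion

Expenditure multiplier = 1/(1 − c(1−t)) = 1/(1 − 0.78×0.87) = 1/0.3214 ≈ 3.111.
ΔG contributes k·ΔG = (+€305 billion) / 0.3214 ≈ +€949 billion.
ΔT of +€454 billion changes first-round spending by −c·ΔT = −€354.12 billion, contributing k·(−c·ΔT) = (−€354.12 billion) / 0.3214 ≈ −€1,101.8 billion.
Net ΔY = k(ΔG − c·ΔT) = (−€49.12 billion) / 0.3214 ≈ −€152.8 billion.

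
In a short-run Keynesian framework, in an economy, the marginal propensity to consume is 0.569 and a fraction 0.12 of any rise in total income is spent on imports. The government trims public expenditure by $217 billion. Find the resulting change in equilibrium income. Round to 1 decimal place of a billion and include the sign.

−$393.8 billion

Spending multiplier = 1/(1 − c + m) = 1/(1 − 0.569 + 0.12) = 1/0.551 ≈ 1.815.
ΔY = k × ΔG = (−$217 billion) / 0.551 ≈ −$393.8 billion.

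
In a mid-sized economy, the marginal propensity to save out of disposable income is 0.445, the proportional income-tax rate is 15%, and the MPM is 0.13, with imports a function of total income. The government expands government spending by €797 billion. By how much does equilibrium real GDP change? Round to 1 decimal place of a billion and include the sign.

+€1,210.8 billion

MPC = 1 − MPS = 1 − 0.445 = 0.555.
Government-spending multiplier = 1/(1 − c(1−t) + m) = 1/(1 − 0.555×0.85 + 0.13) = 1/0.65825 ≈ 1.519.
ΔY = k × ΔG = (+€797 billion) / 0.65825 ≈ +€1,210.8 billion.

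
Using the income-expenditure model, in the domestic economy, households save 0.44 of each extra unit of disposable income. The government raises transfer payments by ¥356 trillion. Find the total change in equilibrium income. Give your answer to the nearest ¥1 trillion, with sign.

+¥453 trillion

MPC = 1 − MPS = 1 − 0.44 = 0.56.
The transfer change shifts disposable income by +¥356 trillion, so first-round consumption changes by c·ΔTR = 0.56 × (+¥356 trillion) = +¥199.36 trillion.
Expenditure multiplier = 1/(1 − MPC) = 1/(1 − 0.56) = 1/0.44 ≈ 2.273.
The transfer multiplier is c × k ≈ 1.273, so ΔY = k × (c·ΔTR) = (+¥199.36 trillion) / 0.44 ≈ +¥453 trillion.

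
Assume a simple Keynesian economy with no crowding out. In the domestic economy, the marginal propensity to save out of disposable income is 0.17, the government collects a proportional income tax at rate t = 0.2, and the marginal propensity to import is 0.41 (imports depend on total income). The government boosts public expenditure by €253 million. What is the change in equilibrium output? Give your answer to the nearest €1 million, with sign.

MPC = 1 − MPS = 1 − 0.17 = 0.83.
Government-spending multiplier = 1/(1 − c(1−t) + m) = 1/(1 − 0.83×0.8 + 0.41) = 1/0.746 ≈ 1.34.
ΔY = k × ΔG = (+€253 million) / 0.746 ≈ +€339 million.

+€339 million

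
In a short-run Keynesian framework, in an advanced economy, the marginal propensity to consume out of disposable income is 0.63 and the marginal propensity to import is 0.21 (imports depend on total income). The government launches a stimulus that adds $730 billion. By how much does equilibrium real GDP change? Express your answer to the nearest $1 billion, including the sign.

Expenditure multiplier = 1/(1 − c + m) = 1/(1 − 0.63 + 0.21) = 1/0.58 ≈ 1.724.
ΔY = k × ΔG = (+$730 billion) / 0.58 ≈ +$1,259 billion.

+$1,259 billion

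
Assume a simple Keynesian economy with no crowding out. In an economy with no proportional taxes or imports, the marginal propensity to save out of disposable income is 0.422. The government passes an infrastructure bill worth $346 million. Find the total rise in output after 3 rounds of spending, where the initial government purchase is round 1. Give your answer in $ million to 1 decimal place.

$661.6 million

MPC = 1 − MPS = 1 − 0.422 = 0.578.
Round 1 adds ΔG = $346 million; each later round is MPC = 0.578 times the previous.
After 3 rounds: 346 + 199.988 + 115.593064 = ΔG·(1 − c^3)/(1 − c) = 346 × (1 − 0.193100552)/0.422 ≈ $661.6 million.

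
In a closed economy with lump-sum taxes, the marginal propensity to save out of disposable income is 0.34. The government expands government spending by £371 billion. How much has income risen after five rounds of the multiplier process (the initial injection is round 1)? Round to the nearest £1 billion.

£955 billion

MPC = 1 − MPS = 1 − 0.34 = 0.66.
Round 1 adds ΔG = £371 billion; each later round is MPC = 0.66 times the previous.
After 5 rounds: 371 + 244.86 + 161.6076 + 106.661016 + 70.39627056 = ΔG·(1 − c^5)/(1 − c) = 371 × (1 − 0.1252332576)/0.34 ≈ £955 billion.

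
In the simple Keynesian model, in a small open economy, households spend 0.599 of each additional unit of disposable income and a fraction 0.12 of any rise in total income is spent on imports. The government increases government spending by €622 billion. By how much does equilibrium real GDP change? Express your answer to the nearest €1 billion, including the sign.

+€1,194 billion

Spending multiplier = 1/(1 − c + m) = 1/(1 − 0.599 + 0.12) = 1/0.521 ≈ 1.919.
ΔY = k × ΔG = (+€622 billion) / 0.521 ≈ +€1,194 billion.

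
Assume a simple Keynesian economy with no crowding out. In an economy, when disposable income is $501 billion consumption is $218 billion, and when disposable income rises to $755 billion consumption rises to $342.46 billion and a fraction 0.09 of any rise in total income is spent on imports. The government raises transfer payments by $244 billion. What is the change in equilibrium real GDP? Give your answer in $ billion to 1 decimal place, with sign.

MPC = ΔC/ΔYd = (342.46 − 218)/(755 − 501) = 124.46/254 = 0.49.
The transfer change shifts disposable income by +$244 billion, so first-round consumption changes by c·ΔTR = 0.49 × (+$244 billion) = +$119.56 billion.
Expenditure multiplier = 1/(1 − c + m) = 1/(1 − 0.49 + 0.09) = 1/0.6 ≈ 1.667.
The transfer multiplier is c × k ≈ 0.817, so ΔY = k × (c·ΔTR) = (+$119.56 billion) / 0.6 ≈ +$199.3 billion.

+$199.3 billion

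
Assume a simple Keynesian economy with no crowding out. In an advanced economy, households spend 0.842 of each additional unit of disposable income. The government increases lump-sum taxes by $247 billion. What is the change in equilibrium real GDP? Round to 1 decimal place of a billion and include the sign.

−$1,316.3 billion

A lump-sum tax change of +$247 billion shifts disposable income by −$247 billion; first-round consumption changes by −c × ΔT = −0.842 × (+$247 billion) = −$207.974 billion.
Expenditure multiplier = 1/(1 − MPC) = 1/(1 − 0.842) = 1/0.158 ≈ 6.329.
The tax multiplier is −c × k ≈ −5.329, so ΔY = k × (−c·ΔT) = (−$207.974 billion) / 0.158 ≈ −$1,316.3 billion.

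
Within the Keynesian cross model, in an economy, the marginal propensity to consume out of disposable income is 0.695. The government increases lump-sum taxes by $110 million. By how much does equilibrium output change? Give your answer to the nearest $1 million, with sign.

−$251 million

A lump-sum tax change of +$110 million shifts disposable income by −$110 million; first-round consumption changes by −c × ΔT = −0.695 × (+$110 million) = −$76.45 million.
Expenditure multiplier = 1/(1 − MPC) = 1/(1 − 0.695) = 1/0.305 ≈ 3.279.
The tax multiplier is −c × k ≈ −2.279, so ΔY = k × (−c·ΔT) = (−$76.45 million) / 0.305 ≈ −$251 million.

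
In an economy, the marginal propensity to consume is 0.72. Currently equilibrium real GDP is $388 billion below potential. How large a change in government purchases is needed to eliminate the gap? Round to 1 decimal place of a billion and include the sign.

Spending multiplier = 1/(1 − MPC) = 1/(1 − 0.72) = 1/0.28 ≈ 3.571.
Need ΔY = +$388 billion, so ΔG = ΔY/k = (+$388 billion) × 0.28 ≈ +$108.6 billion.
The government should increase government purchases by $108.6 billion.

+$108.6 billion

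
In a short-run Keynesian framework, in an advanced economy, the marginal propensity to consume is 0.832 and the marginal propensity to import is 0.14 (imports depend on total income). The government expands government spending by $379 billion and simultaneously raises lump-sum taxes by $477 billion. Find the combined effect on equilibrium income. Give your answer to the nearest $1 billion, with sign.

−$58 billion

Expenditure multiplier = 1/(1 − c + m) = 1/(1 − 0.832 + 0.14) = 1/0.308 ≈ 3.247.
ΔG contributes k·ΔG = (+$379 billion) / 0.308 ≈ +$1,230.5 billion.
ΔT of +$477 billion changes first-round spending by −c·ΔT = −$396.864 billion, contributing k·(−c·ΔT) = (−$396.864 billion) / 0.308 ≈ −$1,288.5 billion.
Net ΔY = k(ΔG − c·ΔT) = (−$17.864 billion) / 0.308 = −$58 billion.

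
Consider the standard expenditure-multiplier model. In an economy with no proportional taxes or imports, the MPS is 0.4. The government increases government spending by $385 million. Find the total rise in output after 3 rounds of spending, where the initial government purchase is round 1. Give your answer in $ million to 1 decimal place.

$754.6 million

MPC = 1 − MPS = 1 − 0.4 = 0.6.
Round 1 adds ΔG = $385 million; each later round is MPC = 0.6 times the previous.
After 3 rounds: 385 + 231 + 138.6 = ΔG·(1 − c^3)/(1 − c) = 385 × (1 − 0.216)/0.4 = $754.6 million.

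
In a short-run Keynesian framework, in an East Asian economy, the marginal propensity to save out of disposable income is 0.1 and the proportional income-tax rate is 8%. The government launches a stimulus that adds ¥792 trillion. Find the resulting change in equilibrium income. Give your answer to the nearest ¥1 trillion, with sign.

+¥4,605 trillion

MPC = 1 − MPS = 1 − 0.1 = 0.9.
Government-spending multiplier = 1/(1 − c(1−t)) = 1/(1 − 0.9×0.92) = 1/0.172 ≈ 5.814.
ΔY = k × ΔG = (+¥792 trillion) / 0.172 ≈ +¥4,605 trillion.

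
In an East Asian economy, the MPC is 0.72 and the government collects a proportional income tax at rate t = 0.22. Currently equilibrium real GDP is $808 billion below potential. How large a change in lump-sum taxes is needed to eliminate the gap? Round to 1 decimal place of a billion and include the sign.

Spending multiplier = 1/(1 − c(1−t)) = 1/(1 − 0.72×0.78) = 1/0.4384 ≈ 2.281.
Tax multiplier = −c·k = −0.72/0.4384 ≈ −1.642. Need ΔY = +$808 billion, so ΔT = ΔY/(−c·k) = −(+$808 billion) × 0.4384 / 0.72 ≈ −$492 billion.
The government should cut lump-sum taxes by $492 billion.

−$492.0 billion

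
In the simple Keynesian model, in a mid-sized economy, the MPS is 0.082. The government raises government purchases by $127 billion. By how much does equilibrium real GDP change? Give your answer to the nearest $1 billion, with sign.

+$1,549 billion

MPC = 1 − MPS = 1 − 0.082 = 0.918.
Expenditure multiplier = 1/(1 − MPC) = 1/(1 − 0.918) = 1/0.082 ≈ 12.195.
ΔY = k × ΔG = (+$127 billion) / 0.082 ≈ +$1,549 billion.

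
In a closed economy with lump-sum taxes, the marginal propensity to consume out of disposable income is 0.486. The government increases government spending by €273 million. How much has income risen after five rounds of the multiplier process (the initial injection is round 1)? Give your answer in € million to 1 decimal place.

Round 1 adds ΔG = €273 million; each later round is MPC = 0.486 times the previous.
After 5 rounds: 273 + 132.678 + 64.481508 + 31.338012888 + 15.230274263568 = ΔG·(1 − c^5)/(1 − c) = 273 × (1 − 0.027113235502176)/0.514 ≈ €516.7 million.

€516.7 million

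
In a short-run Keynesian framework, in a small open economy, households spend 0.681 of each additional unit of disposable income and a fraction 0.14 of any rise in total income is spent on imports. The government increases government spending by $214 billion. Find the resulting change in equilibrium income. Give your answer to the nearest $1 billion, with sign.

+$466 billion

Government-spending multiplier = 1/(1 − c + m) = 1/(1 − 0.681 + 0.14) = 1/0.459 ≈ 2.179.
ΔY = k × ΔG = (+$214 billion) / 0.459 ≈ +$466 billion.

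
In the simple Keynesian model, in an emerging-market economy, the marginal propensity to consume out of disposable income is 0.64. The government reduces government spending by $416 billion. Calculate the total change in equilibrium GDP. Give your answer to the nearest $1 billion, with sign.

−$1,156 billion

Expenditure multiplier = 1/(1 − MPC) = 1/(1 − 0.64) = 1/0.36 ≈ 2.778.
ΔY = k × ΔG = (−$416 billion) / 0.36 ≈ −$1,156 billion.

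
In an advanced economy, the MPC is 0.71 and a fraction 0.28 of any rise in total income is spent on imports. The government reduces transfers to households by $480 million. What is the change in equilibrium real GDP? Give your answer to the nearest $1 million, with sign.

The transfer change shifts disposable income by −$480 million, so first-round consumption changes by c·ΔTR = 0.71 × (−$480 million) = −$340.8 million.
Expenditure multiplier = 1/(1 − c + m) = 1/(1 − 0.71 + 0.28) = 1/0.57 ≈ 1.754.
The transfer multiplier is c × k ≈ 1.246, so ΔY = k × (c·ΔTR) = (−$340.8 million) / 0.57 ≈ −$598 million.

−$598 million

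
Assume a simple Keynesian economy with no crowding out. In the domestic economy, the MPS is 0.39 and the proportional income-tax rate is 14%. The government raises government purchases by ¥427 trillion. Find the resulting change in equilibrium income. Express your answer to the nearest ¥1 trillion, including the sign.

+¥898 trillion

MPC = 1 − MPS = 1 − 0.39 = 0.61.
Government-spending multiplier = 1/(1 − c(1−t)) = 1/(1 − 0.61×0.86) = 1/0.4754 ≈ 2.103.
ΔY = k × ΔG = (+¥427 trillion) / 0.4754 ≈ +¥898 trillion.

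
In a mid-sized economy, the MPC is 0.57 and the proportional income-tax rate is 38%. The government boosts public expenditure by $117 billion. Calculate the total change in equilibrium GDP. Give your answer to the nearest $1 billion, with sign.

+$181 billion

Spending multiplier = 1/(1 − c(1−t)) = 1/(1 − 0.57×0.62) = 1/0.6466 ≈ 1.547.
ΔY = k × ΔG = (+$117 billion) / 0.6466 ≈ +$181 billion.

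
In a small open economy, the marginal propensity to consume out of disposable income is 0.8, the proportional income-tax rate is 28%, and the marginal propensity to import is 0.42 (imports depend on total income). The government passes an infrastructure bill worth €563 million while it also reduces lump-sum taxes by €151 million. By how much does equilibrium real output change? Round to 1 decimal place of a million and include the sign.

+€810.2 million

Expenditure multiplier = 1/(1 − c(1−t) + m) = 1/(1 − 0.8×0.72 + 0.42) = 1/0.844 ≈ 1.185.
ΔG contributes k·ΔG = (+€563 million) / 0.844 ≈ +€667.1 million.
ΔT of −€151 million changes first-round spending by −c·ΔT = +€120.8 million, contributing k·(−c·ΔT) = (+€120.8 million) / 0.844 ≈ +€143.1 million.
Net ΔY = k(ΔG − c·ΔT) = (+€683.8 million) / 0.844 ≈ +€810.2 million.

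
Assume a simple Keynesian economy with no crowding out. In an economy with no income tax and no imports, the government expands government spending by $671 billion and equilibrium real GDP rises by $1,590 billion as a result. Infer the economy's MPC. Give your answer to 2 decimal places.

0.58

Implied spending multiplier k = ΔY/ΔG = 1,590/671 ≈ 2.3696.
Since k = 1/(1 − MPC), MPC = 1 − 1/k = 1 − ΔG/ΔY = 1 − 671/1,590 ≈ 0.58.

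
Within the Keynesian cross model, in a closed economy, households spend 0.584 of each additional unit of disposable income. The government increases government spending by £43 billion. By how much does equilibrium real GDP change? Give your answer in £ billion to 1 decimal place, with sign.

+£103.4 billion

Government-spending multiplier = 1/(1 − MPC) = 1/(1 − 0.584) = 1/0.416 ≈ 2.404.
ΔY = k × ΔG = (+£43 billion) / 0.416 ≈ +£103.4 billion.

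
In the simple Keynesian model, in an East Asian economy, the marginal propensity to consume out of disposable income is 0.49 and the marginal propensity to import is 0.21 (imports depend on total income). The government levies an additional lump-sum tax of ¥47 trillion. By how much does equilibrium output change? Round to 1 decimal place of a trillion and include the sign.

A lump-sum tax change of +¥47 trillion shifts disposable income by −¥47 trillion; first-round consumption changes by −c × ΔT = −0.49 × (+¥47 trillion) = −¥23.03 trillion.
Expenditure multiplier = 1/(1 − c + m) = 1/(1 − 0.49 + 0.21) = 1/0.72 ≈ 1.389.
The tax multiplier is −c × k ≈ −0.681, so ΔY = k × (−c·ΔT) = (−¥23.03 trillion) / 0.72 ≈ −¥32 trillion.

−¥32.0 trillion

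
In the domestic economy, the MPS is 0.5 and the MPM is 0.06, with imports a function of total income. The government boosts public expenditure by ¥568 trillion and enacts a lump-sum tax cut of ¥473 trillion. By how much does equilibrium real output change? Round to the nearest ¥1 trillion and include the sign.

+¥1,437 trillion

MPC = 1 − MPS = 1 − 0.5 = 0.5.
Expenditure multiplier = 1/(1 − c + m) = 1/(1 − 0.5 + 0.06) = 1/0.56 ≈ 1.786.
ΔG contributes k·ΔG = (+¥568 trillion) / 0.56 ≈ +¥1,014.3 trillion.
ΔT of −¥473 trillion changes first-round spending by −c·ΔT = +¥236.5 trillion, contributing k·(−c·ΔT) = (+¥236.5 trillion) / 0.56 ≈ +¥422.3 trillion.
Net ΔY = k(ΔG − c·ΔT) = (+¥804.5 trillion) / 0.56 ≈ +¥1,437 trillion.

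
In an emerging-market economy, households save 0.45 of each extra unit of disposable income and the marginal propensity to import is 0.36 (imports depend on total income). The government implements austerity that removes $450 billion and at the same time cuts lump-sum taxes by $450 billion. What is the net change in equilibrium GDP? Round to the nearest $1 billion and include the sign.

−$250 billion

MPC = 1 − MPS = 1 − 0.45 = 0.55.
Expenditure multiplier = 1/(1 − c + m) = 1/(1 − 0.55 + 0.36) = 1/0.81 ≈ 1.235.
ΔG contributes k·ΔG = (−$450 billion) / 0.81 ≈ −$555.6 billion.
ΔT of −$450 billion changes first-round spending by −c·ΔT = +$247.5 billion, contributing k·(−c·ΔT) = (+$247.5 billion) / 0.81 ≈ +$305.6 billion.
Net ΔY = k(ΔG − c·ΔT) = (−$202.5 billion) / 0.81 = −$250 billion.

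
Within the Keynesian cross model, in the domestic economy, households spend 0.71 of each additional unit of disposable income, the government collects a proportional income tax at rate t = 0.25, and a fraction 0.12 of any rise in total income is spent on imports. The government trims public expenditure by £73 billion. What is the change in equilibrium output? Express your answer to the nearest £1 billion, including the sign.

Spending multiplier = 1/(1 − c(1−t) + m) = 1/(1 − 0.71×0.75 + 0.12) = 1/0.5875 ≈ 1.702.
ΔY = k × ΔG = (−£73 billion) / 0.5875 ≈ −£124 billion.

−£124 billion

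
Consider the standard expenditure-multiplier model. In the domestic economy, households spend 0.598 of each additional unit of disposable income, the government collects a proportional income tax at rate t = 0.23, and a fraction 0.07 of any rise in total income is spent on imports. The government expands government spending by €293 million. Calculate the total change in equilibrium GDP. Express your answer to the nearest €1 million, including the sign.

+€481 million

Spending multiplier = 1/(1 − c(1−t) + m) = 1/(1 − 0.598×0.77 + 0.07) = 1/0.60954 ≈ 1.641.
ΔY = k × ΔG = (+€293 million) / 0.60954 ≈ +€481 million.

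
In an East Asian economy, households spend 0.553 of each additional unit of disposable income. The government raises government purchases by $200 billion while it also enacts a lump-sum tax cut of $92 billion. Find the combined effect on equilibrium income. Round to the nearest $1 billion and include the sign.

+$561 billion

Expenditure multiplier = 1/(1 − MPC) = 1/(1 − 0.553) = 1/0.447 ≈ 2.237.
ΔG contributes k·ΔG = (+$200 billion) / 0.447 ≈ +$447.4 billion.
ΔT of −$92 billion changes first-round spending by −c·ΔT = +$50.876 billion, contributing k·(−c·ΔT) = (+$50.876 billion) / 0.447 ≈ +$113.8 billion.
Net ΔY = k(ΔG − c·ΔT) = (+$250.876 billion) / 0.447 ≈ +$561 billion.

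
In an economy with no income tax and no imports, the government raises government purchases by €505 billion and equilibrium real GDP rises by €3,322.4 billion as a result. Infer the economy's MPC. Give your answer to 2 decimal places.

0.85

Implied spending multiplier k = ΔY/ΔG = 3,322.4/505 ≈ 6.579.
Since k = 1/(1 − MPC), MPC = 1 − 1/k = 1 − ΔG/ΔY = 1 − 505/3,322.4 ≈ 0.85.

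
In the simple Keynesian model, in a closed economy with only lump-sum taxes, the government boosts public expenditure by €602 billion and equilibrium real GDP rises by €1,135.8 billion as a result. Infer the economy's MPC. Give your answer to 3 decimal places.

0.470

Implied spending multiplier k = ΔY/ΔG = 1,135.8/602 ≈ 1.8867.
Since k = 1/(1 − MPC), MPC = 1 − 1/k = 1 − ΔG/ΔY = 1 − 602/1,135.8 ≈ 0.470.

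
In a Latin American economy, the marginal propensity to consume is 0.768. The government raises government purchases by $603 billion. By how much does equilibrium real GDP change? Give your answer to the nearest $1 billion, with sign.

Expenditure multiplier = 1/(1 − MPC) = 1/(1 − 0.768) = 1/0.232 ≈ 4.31.
ΔY = k × ΔG = (+$603 billion) / 0.232 ≈ +$2,599 billion.

+$2,599 billion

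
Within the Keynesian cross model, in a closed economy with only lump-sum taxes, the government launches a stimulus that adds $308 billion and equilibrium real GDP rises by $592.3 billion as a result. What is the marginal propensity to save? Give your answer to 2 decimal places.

Implied spending multiplier k = ΔY/ΔG = 592.3/308 ≈ 1.9231.
Since k = 1/(1 − MPC), MPC = 1 − 1/k = 1 − ΔG/ΔY = 1 − 308/592.3 ≈ 0.48.
MPS = 1 − MPC = 0.52.

0.52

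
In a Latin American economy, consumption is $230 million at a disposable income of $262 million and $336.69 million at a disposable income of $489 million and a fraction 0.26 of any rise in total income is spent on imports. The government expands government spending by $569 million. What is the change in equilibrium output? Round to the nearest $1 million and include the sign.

MPC = ΔC/ΔYd = (336.69 − 230)/(489 − 262) = 106.69/227 = 0.47.
Expenditure multiplier = 1/(1 − c + m) = 1/(1 − 0.47 + 0.26) = 1/0.79 ≈ 1.266.
ΔY = k × ΔG = (+$569 million) / 0.79 ≈ +$720 million.

+$720 million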